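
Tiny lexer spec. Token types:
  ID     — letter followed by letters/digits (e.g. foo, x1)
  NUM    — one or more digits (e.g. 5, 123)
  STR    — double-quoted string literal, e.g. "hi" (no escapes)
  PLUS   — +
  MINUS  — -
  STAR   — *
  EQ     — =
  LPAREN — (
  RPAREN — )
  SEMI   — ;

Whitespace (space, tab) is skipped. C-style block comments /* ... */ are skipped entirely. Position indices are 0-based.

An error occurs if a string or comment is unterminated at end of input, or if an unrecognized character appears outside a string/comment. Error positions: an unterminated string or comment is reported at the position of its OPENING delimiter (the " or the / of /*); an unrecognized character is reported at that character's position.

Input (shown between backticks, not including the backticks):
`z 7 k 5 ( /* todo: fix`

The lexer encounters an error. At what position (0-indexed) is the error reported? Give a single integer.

Answer: 10

Derivation:
pos=0: emit ID 'z' (now at pos=1)
pos=2: emit NUM '7' (now at pos=3)
pos=4: emit ID 'k' (now at pos=5)
pos=6: emit NUM '5' (now at pos=7)
pos=8: emit LPAREN '('
pos=10: enter COMMENT mode (saw '/*')
pos=10: ERROR — unterminated comment (reached EOF)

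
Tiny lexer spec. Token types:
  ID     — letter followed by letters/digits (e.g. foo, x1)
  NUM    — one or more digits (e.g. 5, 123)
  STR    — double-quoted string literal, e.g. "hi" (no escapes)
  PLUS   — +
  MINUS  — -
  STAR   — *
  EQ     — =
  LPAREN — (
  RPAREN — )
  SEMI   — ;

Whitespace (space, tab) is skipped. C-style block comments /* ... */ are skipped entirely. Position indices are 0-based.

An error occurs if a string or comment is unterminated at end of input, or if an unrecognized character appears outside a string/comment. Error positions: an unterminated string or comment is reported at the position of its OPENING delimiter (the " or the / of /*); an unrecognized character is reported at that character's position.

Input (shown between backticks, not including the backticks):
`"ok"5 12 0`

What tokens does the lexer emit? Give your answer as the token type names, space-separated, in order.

Answer: STR NUM NUM NUM

Derivation:
pos=0: enter STRING mode
pos=0: emit STR "ok" (now at pos=4)
pos=4: emit NUM '5' (now at pos=5)
pos=6: emit NUM '12' (now at pos=8)
pos=9: emit NUM '0' (now at pos=10)
DONE. 4 tokens: [STR, NUM, NUM, NUM]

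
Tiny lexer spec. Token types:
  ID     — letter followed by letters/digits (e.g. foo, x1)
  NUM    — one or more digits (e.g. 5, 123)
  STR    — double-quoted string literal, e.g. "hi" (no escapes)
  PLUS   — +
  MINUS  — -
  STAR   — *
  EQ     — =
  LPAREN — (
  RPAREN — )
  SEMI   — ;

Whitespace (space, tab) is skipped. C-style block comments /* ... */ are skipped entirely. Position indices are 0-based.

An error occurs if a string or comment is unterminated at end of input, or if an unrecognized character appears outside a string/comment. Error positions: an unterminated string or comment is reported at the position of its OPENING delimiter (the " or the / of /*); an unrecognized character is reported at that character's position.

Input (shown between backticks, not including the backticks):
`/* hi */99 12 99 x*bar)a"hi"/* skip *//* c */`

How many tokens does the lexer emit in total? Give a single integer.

pos=0: enter COMMENT mode (saw '/*')
exit COMMENT mode (now at pos=8)
pos=8: emit NUM '99' (now at pos=10)
pos=11: emit NUM '12' (now at pos=13)
pos=14: emit NUM '99' (now at pos=16)
pos=17: emit ID 'x' (now at pos=18)
pos=18: emit STAR '*'
pos=19: emit ID 'bar' (now at pos=22)
pos=22: emit RPAREN ')'
pos=23: emit ID 'a' (now at pos=24)
pos=24: enter STRING mode
pos=24: emit STR "hi" (now at pos=28)
pos=28: enter COMMENT mode (saw '/*')
exit COMMENT mode (now at pos=38)
pos=38: enter COMMENT mode (saw '/*')
exit COMMENT mode (now at pos=45)
DONE. 9 tokens: [NUM, NUM, NUM, ID, STAR, ID, RPAREN, ID, STR]

Answer: 9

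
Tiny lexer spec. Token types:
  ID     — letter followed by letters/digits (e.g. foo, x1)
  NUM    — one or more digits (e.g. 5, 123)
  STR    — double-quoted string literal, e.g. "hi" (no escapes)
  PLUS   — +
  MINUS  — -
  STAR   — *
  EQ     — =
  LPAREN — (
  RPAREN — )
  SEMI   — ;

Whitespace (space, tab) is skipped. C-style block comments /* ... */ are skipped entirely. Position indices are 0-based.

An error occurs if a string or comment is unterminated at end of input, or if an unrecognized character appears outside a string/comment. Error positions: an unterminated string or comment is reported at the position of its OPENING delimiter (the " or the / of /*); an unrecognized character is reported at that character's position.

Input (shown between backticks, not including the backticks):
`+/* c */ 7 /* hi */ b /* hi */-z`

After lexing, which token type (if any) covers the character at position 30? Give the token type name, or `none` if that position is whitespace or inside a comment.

pos=0: emit PLUS '+'
pos=1: enter COMMENT mode (saw '/*')
exit COMMENT mode (now at pos=8)
pos=9: emit NUM '7' (now at pos=10)
pos=11: enter COMMENT mode (saw '/*')
exit COMMENT mode (now at pos=19)
pos=20: emit ID 'b' (now at pos=21)
pos=22: enter COMMENT mode (saw '/*')
exit COMMENT mode (now at pos=30)
pos=30: emit MINUS '-'
pos=31: emit ID 'z' (now at pos=32)
DONE. 5 tokens: [PLUS, NUM, ID, MINUS, ID]
Position 30: char is '-' -> MINUS

Answer: MINUS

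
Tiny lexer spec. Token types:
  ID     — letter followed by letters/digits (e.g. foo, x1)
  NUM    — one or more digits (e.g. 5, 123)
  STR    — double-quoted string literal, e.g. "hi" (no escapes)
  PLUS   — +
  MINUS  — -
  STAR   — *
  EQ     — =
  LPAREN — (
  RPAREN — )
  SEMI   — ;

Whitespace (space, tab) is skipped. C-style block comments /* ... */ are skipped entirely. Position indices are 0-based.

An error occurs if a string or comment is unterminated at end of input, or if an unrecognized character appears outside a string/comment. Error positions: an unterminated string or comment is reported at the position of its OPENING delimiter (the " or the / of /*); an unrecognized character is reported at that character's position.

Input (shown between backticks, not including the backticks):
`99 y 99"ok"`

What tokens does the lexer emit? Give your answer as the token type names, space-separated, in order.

Answer: NUM ID NUM STR

Derivation:
pos=0: emit NUM '99' (now at pos=2)
pos=3: emit ID 'y' (now at pos=4)
pos=5: emit NUM '99' (now at pos=7)
pos=7: enter STRING mode
pos=7: emit STR "ok" (now at pos=11)
DONE. 4 tokens: [NUM, ID, NUM, STR]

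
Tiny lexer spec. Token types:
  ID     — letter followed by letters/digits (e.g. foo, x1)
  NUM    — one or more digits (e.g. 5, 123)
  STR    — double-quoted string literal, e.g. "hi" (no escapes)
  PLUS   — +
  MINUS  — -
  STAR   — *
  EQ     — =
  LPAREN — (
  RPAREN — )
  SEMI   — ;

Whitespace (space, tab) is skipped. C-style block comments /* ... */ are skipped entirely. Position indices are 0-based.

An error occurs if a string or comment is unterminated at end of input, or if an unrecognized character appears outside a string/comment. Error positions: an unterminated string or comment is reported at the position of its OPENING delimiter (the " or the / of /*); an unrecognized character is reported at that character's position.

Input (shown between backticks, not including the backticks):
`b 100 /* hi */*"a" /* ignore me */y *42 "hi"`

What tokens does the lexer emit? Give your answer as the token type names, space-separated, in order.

Answer: ID NUM STAR STR ID STAR NUM STR

Derivation:
pos=0: emit ID 'b' (now at pos=1)
pos=2: emit NUM '100' (now at pos=5)
pos=6: enter COMMENT mode (saw '/*')
exit COMMENT mode (now at pos=14)
pos=14: emit STAR '*'
pos=15: enter STRING mode
pos=15: emit STR "a" (now at pos=18)
pos=19: enter COMMENT mode (saw '/*')
exit COMMENT mode (now at pos=34)
pos=34: emit ID 'y' (now at pos=35)
pos=36: emit STAR '*'
pos=37: emit NUM '42' (now at pos=39)
pos=40: enter STRING mode
pos=40: emit STR "hi" (now at pos=44)
DONE. 8 tokens: [ID, NUM, STAR, STR, ID, STAR, NUM, STR]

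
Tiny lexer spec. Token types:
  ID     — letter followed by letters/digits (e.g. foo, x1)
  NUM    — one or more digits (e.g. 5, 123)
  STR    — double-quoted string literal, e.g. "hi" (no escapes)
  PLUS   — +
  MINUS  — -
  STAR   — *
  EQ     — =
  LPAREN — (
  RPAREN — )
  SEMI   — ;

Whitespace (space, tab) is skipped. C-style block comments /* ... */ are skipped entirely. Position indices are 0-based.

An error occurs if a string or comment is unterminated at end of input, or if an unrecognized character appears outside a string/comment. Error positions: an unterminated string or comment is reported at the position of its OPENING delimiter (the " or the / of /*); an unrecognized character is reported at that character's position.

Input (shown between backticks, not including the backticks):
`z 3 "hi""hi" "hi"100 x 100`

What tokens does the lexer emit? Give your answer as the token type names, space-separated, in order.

pos=0: emit ID 'z' (now at pos=1)
pos=2: emit NUM '3' (now at pos=3)
pos=4: enter STRING mode
pos=4: emit STR "hi" (now at pos=8)
pos=8: enter STRING mode
pos=8: emit STR "hi" (now at pos=12)
pos=13: enter STRING mode
pos=13: emit STR "hi" (now at pos=17)
pos=17: emit NUM '100' (now at pos=20)
pos=21: emit ID 'x' (now at pos=22)
pos=23: emit NUM '100' (now at pos=26)
DONE. 8 tokens: [ID, NUM, STR, STR, STR, NUM, ID, NUM]

Answer: ID NUM STR STR STR NUM ID NUM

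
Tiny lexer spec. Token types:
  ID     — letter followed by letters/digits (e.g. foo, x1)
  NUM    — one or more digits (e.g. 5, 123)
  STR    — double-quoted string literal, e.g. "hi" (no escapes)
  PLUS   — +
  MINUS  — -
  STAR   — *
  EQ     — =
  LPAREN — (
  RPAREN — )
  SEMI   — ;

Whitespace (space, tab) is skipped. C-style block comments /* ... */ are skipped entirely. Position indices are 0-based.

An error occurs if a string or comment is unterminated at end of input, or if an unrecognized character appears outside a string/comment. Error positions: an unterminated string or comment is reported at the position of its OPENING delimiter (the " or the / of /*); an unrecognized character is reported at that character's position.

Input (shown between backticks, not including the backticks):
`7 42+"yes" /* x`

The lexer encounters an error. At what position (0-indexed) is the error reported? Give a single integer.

Answer: 11

Derivation:
pos=0: emit NUM '7' (now at pos=1)
pos=2: emit NUM '42' (now at pos=4)
pos=4: emit PLUS '+'
pos=5: enter STRING mode
pos=5: emit STR "yes" (now at pos=10)
pos=11: enter COMMENT mode (saw '/*')
pos=11: ERROR — unterminated comment (reached EOF)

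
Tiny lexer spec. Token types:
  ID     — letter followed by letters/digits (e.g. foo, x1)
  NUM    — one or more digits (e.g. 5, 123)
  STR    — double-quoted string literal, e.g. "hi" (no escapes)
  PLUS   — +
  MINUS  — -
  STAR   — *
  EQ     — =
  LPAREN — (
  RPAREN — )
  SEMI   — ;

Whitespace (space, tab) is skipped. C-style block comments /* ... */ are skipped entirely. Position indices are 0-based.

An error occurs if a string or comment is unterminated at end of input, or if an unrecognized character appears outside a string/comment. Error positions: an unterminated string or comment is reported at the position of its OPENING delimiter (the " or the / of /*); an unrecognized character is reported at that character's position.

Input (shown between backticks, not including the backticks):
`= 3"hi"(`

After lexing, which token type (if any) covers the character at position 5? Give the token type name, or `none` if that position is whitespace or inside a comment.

pos=0: emit EQ '='
pos=2: emit NUM '3' (now at pos=3)
pos=3: enter STRING mode
pos=3: emit STR "hi" (now at pos=7)
pos=7: emit LPAREN '('
DONE. 4 tokens: [EQ, NUM, STR, LPAREN]
Position 5: char is 'i' -> STR

Answer: STR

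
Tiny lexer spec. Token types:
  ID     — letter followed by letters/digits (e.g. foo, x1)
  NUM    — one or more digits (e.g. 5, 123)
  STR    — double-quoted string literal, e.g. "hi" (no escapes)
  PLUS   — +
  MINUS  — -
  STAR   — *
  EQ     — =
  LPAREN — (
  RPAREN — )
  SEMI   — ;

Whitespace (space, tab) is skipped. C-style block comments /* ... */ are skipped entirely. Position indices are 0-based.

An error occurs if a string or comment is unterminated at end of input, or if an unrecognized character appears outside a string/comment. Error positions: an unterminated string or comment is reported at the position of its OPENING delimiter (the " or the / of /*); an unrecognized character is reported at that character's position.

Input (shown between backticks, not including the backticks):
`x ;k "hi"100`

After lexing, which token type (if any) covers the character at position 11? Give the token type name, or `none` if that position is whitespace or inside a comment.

pos=0: emit ID 'x' (now at pos=1)
pos=2: emit SEMI ';'
pos=3: emit ID 'k' (now at pos=4)
pos=5: enter STRING mode
pos=5: emit STR "hi" (now at pos=9)
pos=9: emit NUM '100' (now at pos=12)
DONE. 5 tokens: [ID, SEMI, ID, STR, NUM]
Position 11: char is '0' -> NUM

Answer: NUM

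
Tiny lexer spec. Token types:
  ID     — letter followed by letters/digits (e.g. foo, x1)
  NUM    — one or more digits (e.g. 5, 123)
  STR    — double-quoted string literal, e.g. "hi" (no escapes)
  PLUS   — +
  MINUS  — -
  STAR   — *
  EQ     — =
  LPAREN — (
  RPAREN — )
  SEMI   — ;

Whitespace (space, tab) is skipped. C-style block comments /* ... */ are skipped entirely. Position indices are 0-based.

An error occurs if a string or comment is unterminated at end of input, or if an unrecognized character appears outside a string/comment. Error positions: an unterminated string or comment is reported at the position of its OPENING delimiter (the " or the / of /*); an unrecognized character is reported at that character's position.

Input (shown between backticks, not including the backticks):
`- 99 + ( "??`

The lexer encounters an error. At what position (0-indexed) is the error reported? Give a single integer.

Answer: 9

Derivation:
pos=0: emit MINUS '-'
pos=2: emit NUM '99' (now at pos=4)
pos=5: emit PLUS '+'
pos=7: emit LPAREN '('
pos=9: enter STRING mode
pos=9: ERROR — unterminated string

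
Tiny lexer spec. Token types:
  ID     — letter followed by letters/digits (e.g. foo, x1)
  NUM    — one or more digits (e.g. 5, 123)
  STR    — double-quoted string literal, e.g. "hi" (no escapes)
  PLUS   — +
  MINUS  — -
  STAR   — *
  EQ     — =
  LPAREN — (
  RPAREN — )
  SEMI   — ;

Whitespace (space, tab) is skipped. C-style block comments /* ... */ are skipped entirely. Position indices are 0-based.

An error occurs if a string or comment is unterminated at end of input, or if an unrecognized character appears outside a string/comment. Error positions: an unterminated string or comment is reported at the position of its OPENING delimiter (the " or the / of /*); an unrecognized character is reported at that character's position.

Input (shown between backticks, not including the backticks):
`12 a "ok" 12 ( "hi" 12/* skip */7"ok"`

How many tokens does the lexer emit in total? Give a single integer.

pos=0: emit NUM '12' (now at pos=2)
pos=3: emit ID 'a' (now at pos=4)
pos=5: enter STRING mode
pos=5: emit STR "ok" (now at pos=9)
pos=10: emit NUM '12' (now at pos=12)
pos=13: emit LPAREN '('
pos=15: enter STRING mode
pos=15: emit STR "hi" (now at pos=19)
pos=20: emit NUM '12' (now at pos=22)
pos=22: enter COMMENT mode (saw '/*')
exit COMMENT mode (now at pos=32)
pos=32: emit NUM '7' (now at pos=33)
pos=33: enter STRING mode
pos=33: emit STR "ok" (now at pos=37)
DONE. 9 tokens: [NUM, ID, STR, NUM, LPAREN, STR, NUM, NUM, STR]

Answer: 9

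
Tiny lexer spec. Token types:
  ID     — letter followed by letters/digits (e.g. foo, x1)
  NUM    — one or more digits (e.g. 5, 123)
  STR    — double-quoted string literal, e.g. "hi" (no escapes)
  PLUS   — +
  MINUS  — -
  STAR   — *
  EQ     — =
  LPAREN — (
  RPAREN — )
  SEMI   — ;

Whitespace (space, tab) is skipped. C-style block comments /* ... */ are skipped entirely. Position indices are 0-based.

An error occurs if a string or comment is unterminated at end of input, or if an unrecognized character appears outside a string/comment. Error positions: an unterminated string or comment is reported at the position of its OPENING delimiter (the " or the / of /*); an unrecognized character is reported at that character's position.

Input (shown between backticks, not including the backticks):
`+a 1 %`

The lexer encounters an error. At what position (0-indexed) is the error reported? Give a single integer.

pos=0: emit PLUS '+'
pos=1: emit ID 'a' (now at pos=2)
pos=3: emit NUM '1' (now at pos=4)
pos=5: ERROR — unrecognized char '%'

Answer: 5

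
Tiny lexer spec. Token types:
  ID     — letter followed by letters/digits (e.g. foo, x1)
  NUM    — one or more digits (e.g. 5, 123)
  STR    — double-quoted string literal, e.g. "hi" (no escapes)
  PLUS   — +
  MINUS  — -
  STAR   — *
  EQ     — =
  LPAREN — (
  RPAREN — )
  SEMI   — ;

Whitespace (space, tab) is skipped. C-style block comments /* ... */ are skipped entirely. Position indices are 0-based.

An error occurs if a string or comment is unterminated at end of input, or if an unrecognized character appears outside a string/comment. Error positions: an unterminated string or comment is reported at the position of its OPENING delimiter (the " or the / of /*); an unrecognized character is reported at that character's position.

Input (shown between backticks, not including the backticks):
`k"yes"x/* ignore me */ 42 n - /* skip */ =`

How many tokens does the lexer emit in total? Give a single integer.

Answer: 7

Derivation:
pos=0: emit ID 'k' (now at pos=1)
pos=1: enter STRING mode
pos=1: emit STR "yes" (now at pos=6)
pos=6: emit ID 'x' (now at pos=7)
pos=7: enter COMMENT mode (saw '/*')
exit COMMENT mode (now at pos=22)
pos=23: emit NUM '42' (now at pos=25)
pos=26: emit ID 'n' (now at pos=27)
pos=28: emit MINUS '-'
pos=30: enter COMMENT mode (saw '/*')
exit COMMENT mode (now at pos=40)
pos=41: emit EQ '='
DONE. 7 tokens: [ID, STR, ID, NUM, ID, MINUS, EQ]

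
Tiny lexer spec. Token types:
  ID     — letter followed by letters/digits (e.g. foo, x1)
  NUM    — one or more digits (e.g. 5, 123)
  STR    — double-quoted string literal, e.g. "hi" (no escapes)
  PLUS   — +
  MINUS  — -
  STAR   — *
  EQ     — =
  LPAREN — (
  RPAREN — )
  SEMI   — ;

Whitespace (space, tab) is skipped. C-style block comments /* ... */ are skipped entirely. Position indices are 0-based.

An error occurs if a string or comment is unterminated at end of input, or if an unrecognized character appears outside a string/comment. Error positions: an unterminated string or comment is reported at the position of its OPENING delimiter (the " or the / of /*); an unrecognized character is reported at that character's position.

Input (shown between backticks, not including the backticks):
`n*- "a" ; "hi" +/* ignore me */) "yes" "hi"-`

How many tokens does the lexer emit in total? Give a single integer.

Answer: 11

Derivation:
pos=0: emit ID 'n' (now at pos=1)
pos=1: emit STAR '*'
pos=2: emit MINUS '-'
pos=4: enter STRING mode
pos=4: emit STR "a" (now at pos=7)
pos=8: emit SEMI ';'
pos=10: enter STRING mode
pos=10: emit STR "hi" (now at pos=14)
pos=15: emit PLUS '+'
pos=16: enter COMMENT mode (saw '/*')
exit COMMENT mode (now at pos=31)
pos=31: emit RPAREN ')'
pos=33: enter STRING mode
pos=33: emit STR "yes" (now at pos=38)
pos=39: enter STRING mode
pos=39: emit STR "hi" (now at pos=43)
pos=43: emit MINUS '-'
DONE. 11 tokens: [ID, STAR, MINUS, STR, SEMI, STR, PLUS, RPAREN, STR, STR, MINUS]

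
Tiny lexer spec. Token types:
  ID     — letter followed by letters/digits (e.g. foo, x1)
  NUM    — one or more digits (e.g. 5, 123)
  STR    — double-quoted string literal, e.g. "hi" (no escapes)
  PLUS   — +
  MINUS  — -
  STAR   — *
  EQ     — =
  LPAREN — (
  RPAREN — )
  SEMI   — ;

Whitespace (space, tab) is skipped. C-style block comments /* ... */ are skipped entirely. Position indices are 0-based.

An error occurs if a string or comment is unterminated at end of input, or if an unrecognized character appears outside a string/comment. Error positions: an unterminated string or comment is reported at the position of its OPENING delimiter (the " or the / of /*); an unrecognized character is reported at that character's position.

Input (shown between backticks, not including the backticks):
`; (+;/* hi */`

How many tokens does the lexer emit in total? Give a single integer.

pos=0: emit SEMI ';'
pos=2: emit LPAREN '('
pos=3: emit PLUS '+'
pos=4: emit SEMI ';'
pos=5: enter COMMENT mode (saw '/*')
exit COMMENT mode (now at pos=13)
DONE. 4 tokens: [SEMI, LPAREN, PLUS, SEMI]

Answer: 4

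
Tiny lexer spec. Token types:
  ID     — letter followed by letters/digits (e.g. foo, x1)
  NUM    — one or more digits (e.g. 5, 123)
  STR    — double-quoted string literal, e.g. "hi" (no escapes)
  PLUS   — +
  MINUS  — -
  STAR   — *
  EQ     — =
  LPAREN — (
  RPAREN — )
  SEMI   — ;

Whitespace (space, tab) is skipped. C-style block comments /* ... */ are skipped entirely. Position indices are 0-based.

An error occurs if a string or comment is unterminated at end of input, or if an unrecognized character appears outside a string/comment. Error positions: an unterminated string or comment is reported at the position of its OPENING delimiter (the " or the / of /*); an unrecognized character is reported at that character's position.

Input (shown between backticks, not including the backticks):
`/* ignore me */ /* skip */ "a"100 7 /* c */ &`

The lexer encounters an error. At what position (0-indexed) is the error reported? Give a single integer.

Answer: 44

Derivation:
pos=0: enter COMMENT mode (saw '/*')
exit COMMENT mode (now at pos=15)
pos=16: enter COMMENT mode (saw '/*')
exit COMMENT mode (now at pos=26)
pos=27: enter STRING mode
pos=27: emit STR "a" (now at pos=30)
pos=30: emit NUM '100' (now at pos=33)
pos=34: emit NUM '7' (now at pos=35)
pos=36: enter COMMENT mode (saw '/*')
exit COMMENT mode (now at pos=43)
pos=44: ERROR — unrecognized char '&'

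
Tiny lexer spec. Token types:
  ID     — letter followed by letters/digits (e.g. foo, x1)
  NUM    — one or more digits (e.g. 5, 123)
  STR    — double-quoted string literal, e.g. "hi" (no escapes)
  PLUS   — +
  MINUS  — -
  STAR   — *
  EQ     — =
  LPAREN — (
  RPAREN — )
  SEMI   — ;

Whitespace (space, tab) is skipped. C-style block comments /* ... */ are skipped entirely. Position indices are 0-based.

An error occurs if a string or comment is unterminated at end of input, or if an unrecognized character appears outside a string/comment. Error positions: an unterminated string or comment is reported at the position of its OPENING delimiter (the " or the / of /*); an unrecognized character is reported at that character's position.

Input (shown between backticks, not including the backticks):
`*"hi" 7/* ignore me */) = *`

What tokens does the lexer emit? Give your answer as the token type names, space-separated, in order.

pos=0: emit STAR '*'
pos=1: enter STRING mode
pos=1: emit STR "hi" (now at pos=5)
pos=6: emit NUM '7' (now at pos=7)
pos=7: enter COMMENT mode (saw '/*')
exit COMMENT mode (now at pos=22)
pos=22: emit RPAREN ')'
pos=24: emit EQ '='
pos=26: emit STAR '*'
DONE. 6 tokens: [STAR, STR, NUM, RPAREN, EQ, STAR]

Answer: STAR STR NUM RPAREN EQ STAR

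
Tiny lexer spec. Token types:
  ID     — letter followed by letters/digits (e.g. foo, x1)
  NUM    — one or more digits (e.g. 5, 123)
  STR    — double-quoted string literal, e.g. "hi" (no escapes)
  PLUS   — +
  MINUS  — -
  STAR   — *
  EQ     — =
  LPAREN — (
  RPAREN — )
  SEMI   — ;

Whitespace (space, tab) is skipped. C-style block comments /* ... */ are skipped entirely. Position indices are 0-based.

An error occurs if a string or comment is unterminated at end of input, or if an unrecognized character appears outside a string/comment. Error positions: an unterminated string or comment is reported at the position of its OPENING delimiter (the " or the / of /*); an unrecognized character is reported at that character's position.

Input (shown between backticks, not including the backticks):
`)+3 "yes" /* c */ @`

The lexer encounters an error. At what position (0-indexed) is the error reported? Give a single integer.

Answer: 18

Derivation:
pos=0: emit RPAREN ')'
pos=1: emit PLUS '+'
pos=2: emit NUM '3' (now at pos=3)
pos=4: enter STRING mode
pos=4: emit STR "yes" (now at pos=9)
pos=10: enter COMMENT mode (saw '/*')
exit COMMENT mode (now at pos=17)
pos=18: ERROR — unrecognized char '@'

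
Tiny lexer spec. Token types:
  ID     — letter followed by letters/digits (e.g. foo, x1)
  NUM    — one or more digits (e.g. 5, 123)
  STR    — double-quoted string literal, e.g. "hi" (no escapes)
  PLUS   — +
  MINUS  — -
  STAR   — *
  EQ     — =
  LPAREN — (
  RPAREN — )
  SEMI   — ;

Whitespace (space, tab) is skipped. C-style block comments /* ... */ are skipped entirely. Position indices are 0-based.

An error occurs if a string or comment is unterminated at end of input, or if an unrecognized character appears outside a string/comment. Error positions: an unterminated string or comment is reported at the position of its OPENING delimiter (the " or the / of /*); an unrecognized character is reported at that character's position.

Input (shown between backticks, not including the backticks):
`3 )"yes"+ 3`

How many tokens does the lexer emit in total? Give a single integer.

Answer: 5

Derivation:
pos=0: emit NUM '3' (now at pos=1)
pos=2: emit RPAREN ')'
pos=3: enter STRING mode
pos=3: emit STR "yes" (now at pos=8)
pos=8: emit PLUS '+'
pos=10: emit NUM '3' (now at pos=11)
DONE. 5 tokens: [NUM, RPAREN, STR, PLUS, NUM]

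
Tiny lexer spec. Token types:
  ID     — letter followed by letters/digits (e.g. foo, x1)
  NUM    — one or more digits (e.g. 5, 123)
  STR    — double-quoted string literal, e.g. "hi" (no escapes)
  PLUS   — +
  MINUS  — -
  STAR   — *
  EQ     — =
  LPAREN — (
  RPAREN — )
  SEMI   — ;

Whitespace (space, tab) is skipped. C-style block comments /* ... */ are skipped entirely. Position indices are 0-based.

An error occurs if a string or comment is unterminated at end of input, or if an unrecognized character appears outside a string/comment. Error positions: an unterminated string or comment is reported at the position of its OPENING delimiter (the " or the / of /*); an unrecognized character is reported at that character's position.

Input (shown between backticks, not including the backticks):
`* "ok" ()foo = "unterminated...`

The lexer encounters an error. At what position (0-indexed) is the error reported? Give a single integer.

pos=0: emit STAR '*'
pos=2: enter STRING mode
pos=2: emit STR "ok" (now at pos=6)
pos=7: emit LPAREN '('
pos=8: emit RPAREN ')'
pos=9: emit ID 'foo' (now at pos=12)
pos=13: emit EQ '='
pos=15: enter STRING mode
pos=15: ERROR — unterminated string

Answer: 15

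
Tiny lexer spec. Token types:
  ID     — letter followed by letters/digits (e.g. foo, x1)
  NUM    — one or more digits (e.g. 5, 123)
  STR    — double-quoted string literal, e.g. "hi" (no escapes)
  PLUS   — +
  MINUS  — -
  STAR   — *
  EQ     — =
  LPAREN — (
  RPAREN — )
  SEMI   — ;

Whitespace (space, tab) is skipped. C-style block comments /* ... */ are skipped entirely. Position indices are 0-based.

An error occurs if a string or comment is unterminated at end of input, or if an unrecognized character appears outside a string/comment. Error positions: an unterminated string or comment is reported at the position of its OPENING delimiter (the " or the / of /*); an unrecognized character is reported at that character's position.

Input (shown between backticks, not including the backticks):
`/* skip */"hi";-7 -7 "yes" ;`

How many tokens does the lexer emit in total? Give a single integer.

pos=0: enter COMMENT mode (saw '/*')
exit COMMENT mode (now at pos=10)
pos=10: enter STRING mode
pos=10: emit STR "hi" (now at pos=14)
pos=14: emit SEMI ';'
pos=15: emit MINUS '-'
pos=16: emit NUM '7' (now at pos=17)
pos=18: emit MINUS '-'
pos=19: emit NUM '7' (now at pos=20)
pos=21: enter STRING mode
pos=21: emit STR "yes" (now at pos=26)
pos=27: emit SEMI ';'
DONE. 8 tokens: [STR, SEMI, MINUS, NUM, MINUS, NUM, STR, SEMI]

Answer: 8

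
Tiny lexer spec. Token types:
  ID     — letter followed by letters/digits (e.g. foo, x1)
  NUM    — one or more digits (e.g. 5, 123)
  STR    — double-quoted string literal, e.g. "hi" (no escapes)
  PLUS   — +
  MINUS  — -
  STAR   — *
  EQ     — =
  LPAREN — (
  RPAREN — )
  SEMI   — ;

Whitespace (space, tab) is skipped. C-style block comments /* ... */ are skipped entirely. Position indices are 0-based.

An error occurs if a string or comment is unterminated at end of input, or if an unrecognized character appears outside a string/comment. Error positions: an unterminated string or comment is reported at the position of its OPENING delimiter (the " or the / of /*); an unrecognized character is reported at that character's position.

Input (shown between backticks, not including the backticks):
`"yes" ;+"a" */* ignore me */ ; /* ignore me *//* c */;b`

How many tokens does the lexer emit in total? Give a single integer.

pos=0: enter STRING mode
pos=0: emit STR "yes" (now at pos=5)
pos=6: emit SEMI ';'
pos=7: emit PLUS '+'
pos=8: enter STRING mode
pos=8: emit STR "a" (now at pos=11)
pos=12: emit STAR '*'
pos=13: enter COMMENT mode (saw '/*')
exit COMMENT mode (now at pos=28)
pos=29: emit SEMI ';'
pos=31: enter COMMENT mode (saw '/*')
exit COMMENT mode (now at pos=46)
pos=46: enter COMMENT mode (saw '/*')
exit COMMENT mode (now at pos=53)
pos=53: emit SEMI ';'
pos=54: emit ID 'b' (now at pos=55)
DONE. 8 tokens: [STR, SEMI, PLUS, STR, STAR, SEMI, SEMI, ID]

Answer: 8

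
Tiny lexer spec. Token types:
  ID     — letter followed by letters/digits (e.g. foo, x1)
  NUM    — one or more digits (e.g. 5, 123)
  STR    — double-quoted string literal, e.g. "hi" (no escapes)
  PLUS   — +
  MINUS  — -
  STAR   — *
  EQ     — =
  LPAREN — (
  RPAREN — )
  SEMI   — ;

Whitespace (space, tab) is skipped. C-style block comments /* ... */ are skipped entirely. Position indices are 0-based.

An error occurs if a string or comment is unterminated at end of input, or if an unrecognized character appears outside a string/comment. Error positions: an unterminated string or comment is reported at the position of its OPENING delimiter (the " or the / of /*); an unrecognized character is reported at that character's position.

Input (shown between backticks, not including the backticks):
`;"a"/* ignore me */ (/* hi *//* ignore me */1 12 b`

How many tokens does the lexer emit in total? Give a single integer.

Answer: 6

Derivation:
pos=0: emit SEMI ';'
pos=1: enter STRING mode
pos=1: emit STR "a" (now at pos=4)
pos=4: enter COMMENT mode (saw '/*')
exit COMMENT mode (now at pos=19)
pos=20: emit LPAREN '('
pos=21: enter COMMENT mode (saw '/*')
exit COMMENT mode (now at pos=29)
pos=29: enter COMMENT mode (saw '/*')
exit COMMENT mode (now at pos=44)
pos=44: emit NUM '1' (now at pos=45)
pos=46: emit NUM '12' (now at pos=48)
pos=49: emit ID 'b' (now at pos=50)
DONE. 6 tokens: [SEMI, STR, LPAREN, NUM, NUM, ID]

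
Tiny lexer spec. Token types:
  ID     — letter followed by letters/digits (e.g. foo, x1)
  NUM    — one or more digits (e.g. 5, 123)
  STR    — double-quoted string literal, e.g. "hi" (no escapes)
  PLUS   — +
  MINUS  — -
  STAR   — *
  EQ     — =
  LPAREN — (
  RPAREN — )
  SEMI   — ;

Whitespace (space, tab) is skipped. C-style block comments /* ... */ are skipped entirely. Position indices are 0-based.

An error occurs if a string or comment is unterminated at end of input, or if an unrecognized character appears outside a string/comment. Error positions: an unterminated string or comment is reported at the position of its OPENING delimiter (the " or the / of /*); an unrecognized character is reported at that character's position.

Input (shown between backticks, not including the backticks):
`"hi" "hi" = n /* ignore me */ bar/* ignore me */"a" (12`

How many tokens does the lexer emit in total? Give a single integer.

pos=0: enter STRING mode
pos=0: emit STR "hi" (now at pos=4)
pos=5: enter STRING mode
pos=5: emit STR "hi" (now at pos=9)
pos=10: emit EQ '='
pos=12: emit ID 'n' (now at pos=13)
pos=14: enter COMMENT mode (saw '/*')
exit COMMENT mode (now at pos=29)
pos=30: emit ID 'bar' (now at pos=33)
pos=33: enter COMMENT mode (saw '/*')
exit COMMENT mode (now at pos=48)
pos=48: enter STRING mode
pos=48: emit STR "a" (now at pos=51)
pos=52: emit LPAREN '('
pos=53: emit NUM '12' (now at pos=55)
DONE. 8 tokens: [STR, STR, EQ, ID, ID, STR, LPAREN, NUM]

Answer: 8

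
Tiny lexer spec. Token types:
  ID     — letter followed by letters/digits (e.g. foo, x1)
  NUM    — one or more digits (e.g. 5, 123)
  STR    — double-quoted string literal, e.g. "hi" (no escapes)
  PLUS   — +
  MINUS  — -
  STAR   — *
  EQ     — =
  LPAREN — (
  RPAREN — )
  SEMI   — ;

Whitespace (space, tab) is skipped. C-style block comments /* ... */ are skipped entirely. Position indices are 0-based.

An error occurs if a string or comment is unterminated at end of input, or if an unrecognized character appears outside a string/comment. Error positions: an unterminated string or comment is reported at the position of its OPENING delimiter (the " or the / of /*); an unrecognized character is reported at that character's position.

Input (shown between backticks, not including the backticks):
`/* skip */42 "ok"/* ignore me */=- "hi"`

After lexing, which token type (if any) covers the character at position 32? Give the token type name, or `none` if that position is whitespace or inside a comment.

Answer: EQ

Derivation:
pos=0: enter COMMENT mode (saw '/*')
exit COMMENT mode (now at pos=10)
pos=10: emit NUM '42' (now at pos=12)
pos=13: enter STRING mode
pos=13: emit STR "ok" (now at pos=17)
pos=17: enter COMMENT mode (saw '/*')
exit COMMENT mode (now at pos=32)
pos=32: emit EQ '='
pos=33: emit MINUS '-'
pos=35: enter STRING mode
pos=35: emit STR "hi" (now at pos=39)
DONE. 5 tokens: [NUM, STR, EQ, MINUS, STR]
Position 32: char is '=' -> EQ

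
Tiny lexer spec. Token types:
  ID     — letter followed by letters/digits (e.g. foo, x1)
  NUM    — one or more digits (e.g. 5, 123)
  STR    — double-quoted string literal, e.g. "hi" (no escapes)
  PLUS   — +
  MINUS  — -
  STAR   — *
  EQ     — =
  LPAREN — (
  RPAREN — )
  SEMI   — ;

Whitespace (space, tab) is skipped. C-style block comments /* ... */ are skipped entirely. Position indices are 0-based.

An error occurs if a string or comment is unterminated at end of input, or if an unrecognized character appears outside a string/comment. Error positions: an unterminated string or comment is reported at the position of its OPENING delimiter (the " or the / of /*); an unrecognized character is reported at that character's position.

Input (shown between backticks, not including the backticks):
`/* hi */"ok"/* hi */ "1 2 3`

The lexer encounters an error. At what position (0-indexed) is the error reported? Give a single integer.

pos=0: enter COMMENT mode (saw '/*')
exit COMMENT mode (now at pos=8)
pos=8: enter STRING mode
pos=8: emit STR "ok" (now at pos=12)
pos=12: enter COMMENT mode (saw '/*')
exit COMMENT mode (now at pos=20)
pos=21: enter STRING mode
pos=21: ERROR — unterminated string

Answer: 21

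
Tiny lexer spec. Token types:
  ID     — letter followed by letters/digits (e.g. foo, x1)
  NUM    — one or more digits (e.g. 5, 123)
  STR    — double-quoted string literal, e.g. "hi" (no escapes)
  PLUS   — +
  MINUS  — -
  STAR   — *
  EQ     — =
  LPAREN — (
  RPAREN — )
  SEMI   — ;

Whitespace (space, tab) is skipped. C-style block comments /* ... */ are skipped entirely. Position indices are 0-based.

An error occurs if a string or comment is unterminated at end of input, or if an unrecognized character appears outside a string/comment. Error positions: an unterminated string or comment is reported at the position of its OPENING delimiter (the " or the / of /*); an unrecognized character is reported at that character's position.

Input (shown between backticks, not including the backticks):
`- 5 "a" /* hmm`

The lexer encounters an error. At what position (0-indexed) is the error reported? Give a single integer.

Answer: 8

Derivation:
pos=0: emit MINUS '-'
pos=2: emit NUM '5' (now at pos=3)
pos=4: enter STRING mode
pos=4: emit STR "a" (now at pos=7)
pos=8: enter COMMENT mode (saw '/*')
pos=8: ERROR — unterminated comment (reached EOF)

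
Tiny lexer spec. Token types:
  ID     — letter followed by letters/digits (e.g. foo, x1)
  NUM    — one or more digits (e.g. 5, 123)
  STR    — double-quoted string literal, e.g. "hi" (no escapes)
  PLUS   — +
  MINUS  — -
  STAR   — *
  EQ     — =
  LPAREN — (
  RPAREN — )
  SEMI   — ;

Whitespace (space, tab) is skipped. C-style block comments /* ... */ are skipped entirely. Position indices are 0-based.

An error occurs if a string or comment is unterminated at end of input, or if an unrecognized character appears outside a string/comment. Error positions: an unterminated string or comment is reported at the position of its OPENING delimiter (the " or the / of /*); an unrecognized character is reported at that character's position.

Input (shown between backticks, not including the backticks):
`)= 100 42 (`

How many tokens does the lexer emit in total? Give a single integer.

pos=0: emit RPAREN ')'
pos=1: emit EQ '='
pos=3: emit NUM '100' (now at pos=6)
pos=7: emit NUM '42' (now at pos=9)
pos=10: emit LPAREN '('
DONE. 5 tokens: [RPAREN, EQ, NUM, NUM, LPAREN]

Answer: 5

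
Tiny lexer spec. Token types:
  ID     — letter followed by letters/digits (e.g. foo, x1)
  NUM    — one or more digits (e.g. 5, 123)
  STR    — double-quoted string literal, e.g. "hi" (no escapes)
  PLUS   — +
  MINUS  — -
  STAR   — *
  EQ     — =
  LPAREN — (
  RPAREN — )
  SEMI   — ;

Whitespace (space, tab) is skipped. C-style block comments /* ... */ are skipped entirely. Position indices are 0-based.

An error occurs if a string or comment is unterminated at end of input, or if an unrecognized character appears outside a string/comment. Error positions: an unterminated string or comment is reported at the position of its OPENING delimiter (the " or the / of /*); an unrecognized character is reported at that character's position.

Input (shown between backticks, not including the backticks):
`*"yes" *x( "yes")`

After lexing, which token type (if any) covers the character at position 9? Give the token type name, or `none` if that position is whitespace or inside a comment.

Answer: LPAREN

Derivation:
pos=0: emit STAR '*'
pos=1: enter STRING mode
pos=1: emit STR "yes" (now at pos=6)
pos=7: emit STAR '*'
pos=8: emit ID 'x' (now at pos=9)
pos=9: emit LPAREN '('
pos=11: enter STRING mode
pos=11: emit STR "yes" (now at pos=16)
pos=16: emit RPAREN ')'
DONE. 7 tokens: [STAR, STR, STAR, ID, LPAREN, STR, RPAREN]
Position 9: char is '(' -> LPAREN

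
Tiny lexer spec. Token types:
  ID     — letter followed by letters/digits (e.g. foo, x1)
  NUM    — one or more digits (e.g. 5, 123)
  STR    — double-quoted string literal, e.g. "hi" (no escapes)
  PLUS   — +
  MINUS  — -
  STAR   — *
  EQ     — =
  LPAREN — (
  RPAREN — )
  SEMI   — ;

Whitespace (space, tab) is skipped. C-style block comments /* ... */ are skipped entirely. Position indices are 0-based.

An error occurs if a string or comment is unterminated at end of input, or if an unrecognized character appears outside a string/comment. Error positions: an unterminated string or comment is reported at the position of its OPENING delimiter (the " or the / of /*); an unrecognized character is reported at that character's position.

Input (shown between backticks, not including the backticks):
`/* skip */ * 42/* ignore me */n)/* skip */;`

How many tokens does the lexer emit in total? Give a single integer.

Answer: 5

Derivation:
pos=0: enter COMMENT mode (saw '/*')
exit COMMENT mode (now at pos=10)
pos=11: emit STAR '*'
pos=13: emit NUM '42' (now at pos=15)
pos=15: enter COMMENT mode (saw '/*')
exit COMMENT mode (now at pos=30)
pos=30: emit ID 'n' (now at pos=31)
pos=31: emit RPAREN ')'
pos=32: enter COMMENT mode (saw '/*')
exit COMMENT mode (now at pos=42)
pos=42: emit SEMI ';'
DONE. 5 tokens: [STAR, NUM, ID, RPAREN, SEMI]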